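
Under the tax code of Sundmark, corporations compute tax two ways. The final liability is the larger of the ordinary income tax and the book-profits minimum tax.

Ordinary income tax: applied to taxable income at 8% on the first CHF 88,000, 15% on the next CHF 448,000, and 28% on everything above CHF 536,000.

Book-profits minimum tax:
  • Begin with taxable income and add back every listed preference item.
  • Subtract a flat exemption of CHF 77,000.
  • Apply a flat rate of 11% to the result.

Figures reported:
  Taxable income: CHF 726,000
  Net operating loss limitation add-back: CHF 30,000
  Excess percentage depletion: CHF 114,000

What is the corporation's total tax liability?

CHF 127,440

Ordinary income tax:
  CHF 88,000 × 8% = CHF 7,040
  CHF 448,000 × 15% = CHF 67,200
  CHF 190,000 × 28% = CHF 53,200
  → CHF 127,440

Book-profits minimum tax:
  Adjusted income: CHF 726,000 + CHF 30,000 + CHF 114,000 = CHF 870,000
  Less exemption CHF 77,000 → base CHF 793,000
  CHF 793,000 × 11% = CHF 87,230

CHF 127,440 > CHF 87,230, so the ordinary income tax governs.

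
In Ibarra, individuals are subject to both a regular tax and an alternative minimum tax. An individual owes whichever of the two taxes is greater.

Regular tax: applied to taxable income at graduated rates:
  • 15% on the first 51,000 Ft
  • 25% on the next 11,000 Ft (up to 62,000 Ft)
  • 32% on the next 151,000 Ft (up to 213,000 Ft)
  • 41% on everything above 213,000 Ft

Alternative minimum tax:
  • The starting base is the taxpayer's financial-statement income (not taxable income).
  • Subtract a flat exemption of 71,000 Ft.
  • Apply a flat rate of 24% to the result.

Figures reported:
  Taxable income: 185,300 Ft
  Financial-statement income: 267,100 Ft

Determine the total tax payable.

Alternative minimum tax:
  Base (financial-statement income): 267,100 Ft
  Less exemption 71,000 Ft → base 196,100 Ft
  196,100 Ft × 24% = 47,064 Ft

Regular tax:
  51,000 Ft × 15% = 7,650 Ft
  11,000 Ft × 25% = 2,750 Ft
  123,300 Ft × 32% = 39,456 Ft
  → 49,856 Ft

49,856 Ft > 47,064 Ft, so the regular tax governs.

49,856 Ft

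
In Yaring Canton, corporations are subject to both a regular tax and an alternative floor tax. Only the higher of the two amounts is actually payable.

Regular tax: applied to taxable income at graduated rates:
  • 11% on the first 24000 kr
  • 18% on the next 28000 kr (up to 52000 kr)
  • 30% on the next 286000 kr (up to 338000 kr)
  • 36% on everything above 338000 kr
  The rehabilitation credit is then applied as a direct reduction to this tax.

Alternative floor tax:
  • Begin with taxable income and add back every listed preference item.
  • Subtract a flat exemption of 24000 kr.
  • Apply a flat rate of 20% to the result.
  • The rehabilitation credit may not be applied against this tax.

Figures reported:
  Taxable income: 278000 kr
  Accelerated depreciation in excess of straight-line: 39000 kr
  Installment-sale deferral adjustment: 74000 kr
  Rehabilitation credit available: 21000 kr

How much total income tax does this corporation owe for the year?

Regular tax:
  24000 kr × 11% = 2640 kr
  28000 kr × 18% = 5040 kr
  226000 kr × 30% = 67800 kr
  → 75480 kr
  Less rehabilitation credit 21000 kr → 54480 kr

Alternative floor tax:
  Adjusted income: 278000 kr + 39000 kr + 74000 kr = 391000 kr
  Less exemption 24000 kr → base 367000 kr
  367000 kr × 20% = 73400 kr

73400 kr > 54480 kr, so the alternative floor tax is the binding amount.

73400 kr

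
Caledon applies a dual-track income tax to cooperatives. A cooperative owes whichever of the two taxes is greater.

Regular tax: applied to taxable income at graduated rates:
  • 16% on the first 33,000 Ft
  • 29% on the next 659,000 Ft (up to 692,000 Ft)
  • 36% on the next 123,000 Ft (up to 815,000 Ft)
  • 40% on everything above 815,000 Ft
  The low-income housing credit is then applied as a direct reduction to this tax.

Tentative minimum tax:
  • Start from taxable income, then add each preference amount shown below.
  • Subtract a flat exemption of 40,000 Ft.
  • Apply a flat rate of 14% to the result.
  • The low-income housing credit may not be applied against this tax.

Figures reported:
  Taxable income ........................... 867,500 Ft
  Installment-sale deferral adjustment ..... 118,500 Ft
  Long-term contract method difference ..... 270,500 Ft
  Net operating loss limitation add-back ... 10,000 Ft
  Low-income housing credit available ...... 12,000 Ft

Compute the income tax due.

Tentative minimum tax:
  Adjusted income: 867,500 Ft + 118,500 Ft + 270,500 Ft + 10,000 Ft = 1,266,500 Ft
  Less exemption 40,000 Ft → base 1,226,500 Ft
  1,226,500 Ft × 14% = 171,710 Ft

Regular tax:
  33,000 Ft × 16% = 5,280 Ft
  659,000 Ft × 29% = 191,110 Ft
  123,000 Ft × 36% = 44,280 Ft
  52,500 Ft × 40% = 21,000 Ft
  → 261,670 Ft
  Less low-income housing credit 12,000 Ft → 249,670 Ft

249,670 Ft > 171,710 Ft, so the regular tax governs.

249,670 Ft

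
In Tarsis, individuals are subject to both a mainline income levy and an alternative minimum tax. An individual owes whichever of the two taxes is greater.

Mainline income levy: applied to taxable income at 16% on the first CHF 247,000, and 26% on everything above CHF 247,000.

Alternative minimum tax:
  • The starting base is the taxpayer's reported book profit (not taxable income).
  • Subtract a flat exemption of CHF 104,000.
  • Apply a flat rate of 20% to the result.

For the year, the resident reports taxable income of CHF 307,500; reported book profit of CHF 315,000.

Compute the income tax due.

Alternative minimum tax:
  Base (reported book profit): CHF 315,000
  Less exemption CHF 104,000 → base CHF 211,000
  CHF 211,000 × 20% = CHF 42,200

Mainline income levy:
  CHF 247,000 × 16% = CHF 39,520
  CHF 60,500 × 26% = CHF 15,730
  → CHF 55,250

CHF 55,250 > CHF 42,200, so the mainline income levy governs.

CHF 55,250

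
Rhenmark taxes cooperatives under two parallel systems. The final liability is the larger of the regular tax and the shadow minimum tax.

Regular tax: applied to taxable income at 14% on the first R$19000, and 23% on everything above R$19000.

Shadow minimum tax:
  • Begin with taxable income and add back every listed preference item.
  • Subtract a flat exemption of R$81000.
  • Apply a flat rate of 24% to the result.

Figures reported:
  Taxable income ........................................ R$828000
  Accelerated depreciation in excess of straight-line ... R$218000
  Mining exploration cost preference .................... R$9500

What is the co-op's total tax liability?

Regular tax:
  R$19000 × 14% = R$2660
  R$809000 × 23% = R$186070
  → R$188730

Shadow minimum tax:
  Adjusted income: R$828000 + R$218000 + R$9500 = R$1055500
  Less exemption R$81000 → base R$974500
  R$974500 × 24% = R$233880

R$233880 > R$188730, so the shadow minimum tax is the binding amount.

R$233880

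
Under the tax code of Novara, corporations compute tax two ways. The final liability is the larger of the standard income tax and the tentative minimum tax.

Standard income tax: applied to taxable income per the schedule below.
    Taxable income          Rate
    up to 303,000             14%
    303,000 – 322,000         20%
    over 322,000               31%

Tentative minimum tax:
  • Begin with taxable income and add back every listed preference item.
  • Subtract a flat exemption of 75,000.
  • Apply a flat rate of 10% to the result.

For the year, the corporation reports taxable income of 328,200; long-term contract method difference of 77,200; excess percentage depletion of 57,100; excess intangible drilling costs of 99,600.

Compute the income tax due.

48,710

Standard income tax:
  303,000 × 14% = 42,420
  19,000 × 20% = 3,800
  6,200 × 31% = 1,922
  → 48,142

Tentative minimum tax:
  Adjusted income: 328,200 + 77,200 + 57,100 + 99,600 = 562,100
  Less exemption 75,000 → base 487,100
  487,100 × 10% = 48,710

48,710 > 48,142, so the tentative minimum tax is the binding amount.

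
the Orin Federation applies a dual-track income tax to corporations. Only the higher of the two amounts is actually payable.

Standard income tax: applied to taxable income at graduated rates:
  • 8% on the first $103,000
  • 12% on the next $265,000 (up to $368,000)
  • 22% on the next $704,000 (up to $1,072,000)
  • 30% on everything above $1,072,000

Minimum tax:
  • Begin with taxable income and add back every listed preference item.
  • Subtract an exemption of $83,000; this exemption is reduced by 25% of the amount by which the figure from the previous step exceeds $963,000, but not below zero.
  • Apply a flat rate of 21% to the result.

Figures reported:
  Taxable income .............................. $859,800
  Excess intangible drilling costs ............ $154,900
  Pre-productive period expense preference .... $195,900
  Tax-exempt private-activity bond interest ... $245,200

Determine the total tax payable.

Minimum tax:
  Adjusted income: $859,800 + $154,900 + $195,900 + $245,200 = $1,455,800
  Exemption: 25% × ($1,455,800 − $963,000) = $123,200 ≥ $83,000, so the exemption is fully phased out
  Base: $1,455,800 − $0 = $1,455,800
  $1,455,800 × 21% = $305,718

Standard income tax:
  $103,000 × 8% = $8,240
  $265,000 × 12% = $31,800
  $491,800 × 22% = $108,196
  → $148,236

$305,718 > $148,236, so the minimum tax is the binding amount.

$305,718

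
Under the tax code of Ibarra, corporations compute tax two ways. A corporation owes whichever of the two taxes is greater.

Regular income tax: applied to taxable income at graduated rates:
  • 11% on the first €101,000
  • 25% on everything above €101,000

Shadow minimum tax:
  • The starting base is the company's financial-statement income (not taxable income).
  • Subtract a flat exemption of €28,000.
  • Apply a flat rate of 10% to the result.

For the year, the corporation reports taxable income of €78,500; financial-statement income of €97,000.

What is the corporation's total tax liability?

Shadow minimum tax:
  Base (financial-statement income): €97,000
  Less exemption €28,000 → base €69,000
  €69,000 × 10% = €6,900

Regular income tax:
  €78,500 × 11% = €8,635

€8,635 > €6,900, so the regular income tax governs.

€8,635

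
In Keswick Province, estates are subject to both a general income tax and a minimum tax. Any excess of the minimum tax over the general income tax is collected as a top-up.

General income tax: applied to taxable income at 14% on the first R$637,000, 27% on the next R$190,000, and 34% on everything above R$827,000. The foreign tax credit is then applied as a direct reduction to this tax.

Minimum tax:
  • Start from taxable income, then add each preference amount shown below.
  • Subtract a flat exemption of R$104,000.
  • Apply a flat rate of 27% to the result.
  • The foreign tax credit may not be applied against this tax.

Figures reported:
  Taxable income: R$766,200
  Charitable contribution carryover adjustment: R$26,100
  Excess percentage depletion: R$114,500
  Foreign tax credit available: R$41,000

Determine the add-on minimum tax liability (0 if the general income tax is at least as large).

R$133,692

Minimum tax:
  Adjusted income: R$766,200 + R$26,100 + R$114,500 = R$906,800
  Less exemption R$104,000 → base R$802,800
  R$802,800 × 27% = R$216,756

General income tax:
  R$637,000 × 14% = R$89,180
  R$129,200 × 27% = R$34,884
  → R$124,064
  Less foreign tax credit R$41,000 → R$83,064

Excess of minimum tax over general income tax: R$216,756 − R$83,064 = R$133,692.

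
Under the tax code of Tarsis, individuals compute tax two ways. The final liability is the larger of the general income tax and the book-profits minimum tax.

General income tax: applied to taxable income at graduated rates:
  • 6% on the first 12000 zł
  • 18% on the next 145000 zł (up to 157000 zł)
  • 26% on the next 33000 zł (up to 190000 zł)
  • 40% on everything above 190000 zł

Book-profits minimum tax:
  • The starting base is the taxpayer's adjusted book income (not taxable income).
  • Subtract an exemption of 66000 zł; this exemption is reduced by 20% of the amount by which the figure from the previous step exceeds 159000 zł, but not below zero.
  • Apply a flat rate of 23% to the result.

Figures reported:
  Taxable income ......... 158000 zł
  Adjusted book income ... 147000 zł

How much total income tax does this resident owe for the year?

27080 zł

General income tax:
  12000 zł × 6% = 720 zł
  145000 zł × 18% = 26100 zł
  1000 zł × 26% = 260 zł
  → 27080 zł

Book-profits minimum tax:
  Base (adjusted book income): 147000 zł
  Exemption: 147000 zł ≤ 159000 zł, so full 66000 zł applies
  Base: 147000 zł − 66000 zł = 81000 zł
  81000 zł × 23% = 18630 zł

27080 zł > 18630 zł, so the general income tax governs.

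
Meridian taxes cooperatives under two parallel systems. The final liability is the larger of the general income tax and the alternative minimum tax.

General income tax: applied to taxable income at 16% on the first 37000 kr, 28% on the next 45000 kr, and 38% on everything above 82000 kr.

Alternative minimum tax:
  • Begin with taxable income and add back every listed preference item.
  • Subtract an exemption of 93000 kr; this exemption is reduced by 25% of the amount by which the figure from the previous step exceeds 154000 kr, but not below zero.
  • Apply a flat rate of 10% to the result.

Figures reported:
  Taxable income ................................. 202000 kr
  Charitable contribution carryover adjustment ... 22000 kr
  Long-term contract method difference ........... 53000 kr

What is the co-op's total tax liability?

64120 kr

General income tax:
  37000 kr × 16% = 5920 kr
  45000 kr × 28% = 12600 kr
  120000 kr × 38% = 45600 kr
  → 64120 kr

Alternative minimum tax:
  Adjusted income: 202000 kr + 22000 kr + 53000 kr = 277000 kr
  Exemption: 93000 kr − 25% × (277000 kr − 154000 kr) = 93000 kr − 30750 kr = 62250 kr
  Base: 277000 kr − 62250 kr = 214750 kr
  214750 kr × 10% = 21475 kr

64120 kr > 21475 kr, so the general income tax governs.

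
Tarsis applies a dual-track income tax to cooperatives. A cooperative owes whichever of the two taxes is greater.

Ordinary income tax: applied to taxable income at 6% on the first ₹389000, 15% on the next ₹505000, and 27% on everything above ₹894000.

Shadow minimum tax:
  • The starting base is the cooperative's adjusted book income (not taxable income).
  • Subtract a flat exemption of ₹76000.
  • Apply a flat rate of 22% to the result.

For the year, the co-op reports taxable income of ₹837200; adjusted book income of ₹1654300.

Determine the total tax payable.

Shadow minimum tax:
  Base (adjusted book income): ₹1654300
  Less exemption ₹76000 → base ₹1578300
  ₹1578300 × 22% = ₹347226

Ordinary income tax:
  ₹389000 × 6% = ₹23340
  ₹448200 × 15% = ₹67230
  → ₹90570

₹347226 > ₹90570, so the shadow minimum tax is the binding amount.

₹347226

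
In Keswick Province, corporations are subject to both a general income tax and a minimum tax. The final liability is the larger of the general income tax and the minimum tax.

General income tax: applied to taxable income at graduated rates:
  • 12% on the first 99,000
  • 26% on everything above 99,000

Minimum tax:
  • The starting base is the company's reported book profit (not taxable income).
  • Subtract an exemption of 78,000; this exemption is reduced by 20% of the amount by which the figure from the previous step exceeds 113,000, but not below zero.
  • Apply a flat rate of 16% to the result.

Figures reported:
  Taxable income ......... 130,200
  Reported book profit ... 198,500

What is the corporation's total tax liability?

Minimum tax:
  Base (reported book profit): 198,500
  Exemption: 78,000 − 20% × (198,500 − 113,000) = 78,000 − 17,100 = 60,900
  Base: 198,500 − 60,900 = 137,600
  137,600 × 16% = 22,016

General income tax:
  99,000 × 12% = 11,880
  31,200 × 26% = 8,112
  → 19,992

22,016 > 19,992, so the minimum tax is the binding amount.

22,016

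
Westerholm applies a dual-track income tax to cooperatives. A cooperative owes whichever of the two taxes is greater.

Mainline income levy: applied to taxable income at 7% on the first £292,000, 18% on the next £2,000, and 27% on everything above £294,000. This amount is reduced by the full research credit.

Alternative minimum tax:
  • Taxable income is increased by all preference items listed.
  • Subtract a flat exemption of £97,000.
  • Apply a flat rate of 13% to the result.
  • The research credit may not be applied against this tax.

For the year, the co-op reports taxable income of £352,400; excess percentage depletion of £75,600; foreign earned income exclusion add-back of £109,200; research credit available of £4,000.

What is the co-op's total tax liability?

Alternative minimum tax:
  Adjusted income: £352,400 + £75,600 + £109,200 = £537,200
  Less exemption £97,000 → base £440,200
  £440,200 × 13% = £57,226

Mainline income levy:
  £292,000 × 7% = £20,440
  £2,000 × 18% = £360
  £58,400 × 27% = £15,768
  → £36,568
  Less research credit £4,000 → £32,568

£57,226 > £32,568, so the alternative minimum tax is the binding amount.

£57,226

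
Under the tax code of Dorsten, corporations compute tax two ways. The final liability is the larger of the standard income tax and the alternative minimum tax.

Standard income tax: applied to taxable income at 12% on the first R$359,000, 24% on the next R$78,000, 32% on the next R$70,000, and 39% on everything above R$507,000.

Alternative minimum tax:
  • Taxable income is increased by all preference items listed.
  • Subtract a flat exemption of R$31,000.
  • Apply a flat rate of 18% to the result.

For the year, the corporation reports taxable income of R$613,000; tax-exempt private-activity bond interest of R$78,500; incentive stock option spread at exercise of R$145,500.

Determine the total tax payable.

Alternative minimum tax:
  Adjusted income: R$613,000 + R$78,500 + R$145,500 = R$837,000
  Less exemption R$31,000 → base R$806,000
  R$806,000 × 18% = R$145,080

Standard income tax:
  R$359,000 × 12% = R$43,080
  R$78,000 × 24% = R$18,720
  R$70,000 × 32% = R$22,400
  R$106,000 × 39% = R$41,340
  → R$125,540

R$145,080 > R$125,540, so the alternative minimum tax is the binding amount.

R$145,080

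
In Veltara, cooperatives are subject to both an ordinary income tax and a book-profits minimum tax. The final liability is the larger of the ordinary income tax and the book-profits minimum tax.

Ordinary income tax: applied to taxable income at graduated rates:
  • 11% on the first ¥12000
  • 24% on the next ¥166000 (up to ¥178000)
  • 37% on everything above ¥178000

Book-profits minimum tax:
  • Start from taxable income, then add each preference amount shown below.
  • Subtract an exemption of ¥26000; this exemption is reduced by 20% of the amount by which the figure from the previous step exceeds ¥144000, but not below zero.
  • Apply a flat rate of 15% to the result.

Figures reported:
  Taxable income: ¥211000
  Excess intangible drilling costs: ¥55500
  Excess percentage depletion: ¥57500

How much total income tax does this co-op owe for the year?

Ordinary income tax:
  ¥12000 × 11% = ¥1320
  ¥166000 × 24% = ¥39840
  ¥33000 × 37% = ¥12210
  → ¥53370

Book-profits minimum tax:
  Adjusted income: ¥211000 + ¥55500 + ¥57500 = ¥324000
  Exemption: 20% × (¥324000 − ¥144000) = ¥36000 ≥ ¥26000, so the exemption is fully phased out
  Base: ¥324000 − ¥0 = ¥324000
  ¥324000 × 15% = ¥48600

¥53370 > ¥48600, so the ordinary income tax governs.

¥53370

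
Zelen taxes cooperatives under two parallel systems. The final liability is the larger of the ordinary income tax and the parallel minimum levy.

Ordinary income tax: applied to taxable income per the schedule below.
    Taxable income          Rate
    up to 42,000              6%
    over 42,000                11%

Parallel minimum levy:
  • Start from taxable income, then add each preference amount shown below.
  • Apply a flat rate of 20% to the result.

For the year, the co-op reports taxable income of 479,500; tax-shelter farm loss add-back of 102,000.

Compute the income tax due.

116,300

Ordinary income tax:
  42,000 × 6% = 2,520
  437,500 × 11% = 48,125
  → 50,645

Parallel minimum levy:
  Adjusted income: 479,500 + 102,000 = 581,500
  581,500 × 20% = 116,300

116,300 > 50,645, so the parallel minimum levy is the binding amount.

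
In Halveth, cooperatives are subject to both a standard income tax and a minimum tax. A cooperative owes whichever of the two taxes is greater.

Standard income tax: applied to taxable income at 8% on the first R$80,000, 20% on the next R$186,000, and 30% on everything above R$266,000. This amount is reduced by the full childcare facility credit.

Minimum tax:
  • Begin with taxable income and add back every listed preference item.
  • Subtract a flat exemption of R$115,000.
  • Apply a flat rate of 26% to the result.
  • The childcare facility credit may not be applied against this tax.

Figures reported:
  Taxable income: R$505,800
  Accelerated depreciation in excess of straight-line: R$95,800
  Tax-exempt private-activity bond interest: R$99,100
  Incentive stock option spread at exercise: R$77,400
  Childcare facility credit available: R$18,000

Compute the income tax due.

Standard income tax:
  R$80,000 × 8% = R$6,400
  R$186,000 × 20% = R$37,200
  R$239,800 × 30% = R$71,940
  → R$115,540
  Less childcare facility credit R$18,000 → R$97,540

Minimum tax:
  Adjusted income: R$505,800 + R$95,800 + R$99,100 + R$77,400 = R$778,100
  Less exemption R$115,000 → base R$663,100
  R$663,100 × 26% = R$172,406

R$172,406 > R$97,540, so the minimum tax is the binding amount.

R$172,406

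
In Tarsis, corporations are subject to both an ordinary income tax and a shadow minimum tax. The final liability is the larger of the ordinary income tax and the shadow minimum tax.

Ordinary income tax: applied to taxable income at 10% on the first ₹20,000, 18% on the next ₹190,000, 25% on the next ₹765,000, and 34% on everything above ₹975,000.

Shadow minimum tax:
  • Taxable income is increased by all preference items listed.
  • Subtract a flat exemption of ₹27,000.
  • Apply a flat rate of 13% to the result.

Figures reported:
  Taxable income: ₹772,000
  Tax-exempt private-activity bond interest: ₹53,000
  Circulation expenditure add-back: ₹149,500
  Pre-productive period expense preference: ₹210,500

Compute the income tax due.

Shadow minimum tax:
  Adjusted income: ₹772,000 + ₹53,000 + ₹149,500 + ₹210,500 = ₹1,185,000
  Less exemption ₹27,000 → base ₹1,158,000
  ₹1,158,000 × 13% = ₹150,540

Ordinary income tax:
  ₹20,000 × 10% = ₹2,000
  ₹190,000 × 18% = ₹34,200
  ₹562,000 × 25% = ₹140,500
  → ₹176,700

₹176,700 > ₹150,540, so the ordinary income tax governs.

₹176,700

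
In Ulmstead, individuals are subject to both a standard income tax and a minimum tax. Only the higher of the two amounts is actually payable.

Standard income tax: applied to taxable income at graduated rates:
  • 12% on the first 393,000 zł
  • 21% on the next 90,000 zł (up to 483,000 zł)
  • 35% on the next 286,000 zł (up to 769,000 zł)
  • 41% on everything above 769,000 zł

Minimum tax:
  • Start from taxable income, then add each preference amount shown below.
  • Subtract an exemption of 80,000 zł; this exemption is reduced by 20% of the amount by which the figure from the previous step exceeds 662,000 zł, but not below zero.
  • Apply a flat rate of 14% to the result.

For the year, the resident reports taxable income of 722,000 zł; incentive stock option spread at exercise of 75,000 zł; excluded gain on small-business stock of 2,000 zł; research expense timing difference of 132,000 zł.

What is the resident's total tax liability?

Minimum tax:
  Adjusted income: 722,000 zł + 75,000 zł + 2,000 zł + 132,000 zł = 931,000 zł
  Exemption: 80,000 zł − 20% × (931,000 zł − 662,000 zł) = 80,000 zł − 53,800 zł = 26,200 zł
  Base: 931,000 zł − 26,200 zł = 904,800 zł
  904,800 zł × 14% = 126,672 zł

Standard income tax:
  393,000 zł × 12% = 47,160 zł
  90,000 zł × 21% = 18,900 zł
  239,000 zł × 35% = 83,650 zł
  → 149,710 zł

149,710 zł > 126,672 zł, so the standard income tax governs.

149,710 zł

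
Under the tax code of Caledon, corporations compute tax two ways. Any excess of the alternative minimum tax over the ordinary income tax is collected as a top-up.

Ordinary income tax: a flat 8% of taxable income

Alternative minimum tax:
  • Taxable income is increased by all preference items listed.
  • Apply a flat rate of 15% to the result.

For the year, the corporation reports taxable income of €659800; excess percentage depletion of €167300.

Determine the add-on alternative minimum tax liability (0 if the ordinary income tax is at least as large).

Ordinary income tax:
  €659800 × 8% = €52784

Alternative minimum tax:
  Adjusted income: €659800 + €167300 = €827100
  €827100 × 15% = €124065

Excess of alternative minimum tax over ordinary income tax: €124065 − €52784 = €71281.

€71281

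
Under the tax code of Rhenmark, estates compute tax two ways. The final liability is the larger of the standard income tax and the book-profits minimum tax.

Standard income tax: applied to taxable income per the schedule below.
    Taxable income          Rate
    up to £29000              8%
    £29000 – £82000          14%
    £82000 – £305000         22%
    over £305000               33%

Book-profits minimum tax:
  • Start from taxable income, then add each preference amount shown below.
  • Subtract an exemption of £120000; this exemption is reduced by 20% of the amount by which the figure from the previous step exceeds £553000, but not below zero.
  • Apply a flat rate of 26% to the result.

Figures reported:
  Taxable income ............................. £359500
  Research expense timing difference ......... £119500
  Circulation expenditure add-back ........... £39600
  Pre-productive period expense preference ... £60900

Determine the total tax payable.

£120848

Standard income tax:
  £29000 × 8% = £2320
  £53000 × 14% = £7420
  £223000 × 22% = £49060
  £54500 × 33% = £17985
  → £76785

Book-profits minimum tax:
  Adjusted income: £359500 + £119500 + £39600 + £60900 = £579500
  Exemption: £120000 − 20% × (£579500 − £553000) = £120000 − £5300 = £114700
  Base: £579500 − £114700 = £464800
  £464800 × 26% = £120848

£120848 > £76785, so the book-profits minimum tax is the binding amount.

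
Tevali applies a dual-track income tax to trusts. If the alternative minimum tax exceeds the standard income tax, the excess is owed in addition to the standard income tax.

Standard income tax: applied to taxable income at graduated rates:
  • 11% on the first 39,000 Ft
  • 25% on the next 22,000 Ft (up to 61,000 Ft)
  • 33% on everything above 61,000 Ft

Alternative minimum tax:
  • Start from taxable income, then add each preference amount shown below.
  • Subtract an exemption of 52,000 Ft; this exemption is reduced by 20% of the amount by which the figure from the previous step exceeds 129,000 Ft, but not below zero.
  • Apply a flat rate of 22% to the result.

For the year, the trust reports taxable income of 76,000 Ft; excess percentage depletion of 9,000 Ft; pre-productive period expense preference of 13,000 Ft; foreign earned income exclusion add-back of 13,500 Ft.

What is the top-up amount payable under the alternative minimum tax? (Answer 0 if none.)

0 Ft

Standard income tax:
  39,000 Ft × 11% = 4,290 Ft
  22,000 Ft × 25% = 5,500 Ft
  15,000 Ft × 33% = 4,950 Ft
  → 14,740 Ft

Alternative minimum tax:
  Adjusted income: 76,000 Ft + 9,000 Ft + 13,000 Ft + 13,500 Ft = 111,500 Ft
  Exemption: 111,500 Ft ≤ 129,000 Ft, so full 52,000 Ft applies
  Base: 111,500 Ft − 52,000 Ft = 59,500 Ft
  59,500 Ft × 22% = 13,090 Ft

13,090 Ft ≤ 14,740 Ft, so no add-on is due.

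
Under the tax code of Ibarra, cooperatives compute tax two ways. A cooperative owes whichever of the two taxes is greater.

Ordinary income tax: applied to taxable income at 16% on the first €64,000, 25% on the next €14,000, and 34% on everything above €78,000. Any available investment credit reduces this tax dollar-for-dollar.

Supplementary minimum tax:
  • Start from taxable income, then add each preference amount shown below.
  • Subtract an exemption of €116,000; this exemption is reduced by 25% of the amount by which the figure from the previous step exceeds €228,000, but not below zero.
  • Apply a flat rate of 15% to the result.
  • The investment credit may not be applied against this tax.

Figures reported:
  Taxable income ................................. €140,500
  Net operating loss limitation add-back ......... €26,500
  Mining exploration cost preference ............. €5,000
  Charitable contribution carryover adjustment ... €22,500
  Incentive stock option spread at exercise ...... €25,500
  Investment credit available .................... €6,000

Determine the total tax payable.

€28,990

Supplementary minimum tax:
  Adjusted income: €140,500 + €26,500 + €5,000 + €22,500 + €25,500 = €220,000
  Exemption: €220,000 ≤ €228,000, so full €116,000 applies
  Base: €220,000 − €116,000 = €104,000
  €104,000 × 15% = €15,600

Ordinary income tax:
  €64,000 × 16% = €10,240
  €14,000 × 25% = €3,500
  €62,500 × 34% = €21,250
  → €34,990
  Less investment credit €6,000 → €28,990

€28,990 > €15,600, so the ordinary income tax governs.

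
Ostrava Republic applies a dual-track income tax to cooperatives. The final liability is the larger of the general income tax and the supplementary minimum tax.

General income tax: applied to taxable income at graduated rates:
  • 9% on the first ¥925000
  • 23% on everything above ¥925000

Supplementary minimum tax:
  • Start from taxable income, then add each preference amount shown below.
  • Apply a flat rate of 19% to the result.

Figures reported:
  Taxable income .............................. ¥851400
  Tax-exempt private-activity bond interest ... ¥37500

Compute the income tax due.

¥168891

General income tax:
  ¥851400 × 9% = ¥76626

Supplementary minimum tax:
  Adjusted income: ¥851400 + ¥37500 = ¥888900
  ¥888900 × 19% = ¥168891

¥168891 > ¥76626, so the supplementary minimum tax is the binding amount.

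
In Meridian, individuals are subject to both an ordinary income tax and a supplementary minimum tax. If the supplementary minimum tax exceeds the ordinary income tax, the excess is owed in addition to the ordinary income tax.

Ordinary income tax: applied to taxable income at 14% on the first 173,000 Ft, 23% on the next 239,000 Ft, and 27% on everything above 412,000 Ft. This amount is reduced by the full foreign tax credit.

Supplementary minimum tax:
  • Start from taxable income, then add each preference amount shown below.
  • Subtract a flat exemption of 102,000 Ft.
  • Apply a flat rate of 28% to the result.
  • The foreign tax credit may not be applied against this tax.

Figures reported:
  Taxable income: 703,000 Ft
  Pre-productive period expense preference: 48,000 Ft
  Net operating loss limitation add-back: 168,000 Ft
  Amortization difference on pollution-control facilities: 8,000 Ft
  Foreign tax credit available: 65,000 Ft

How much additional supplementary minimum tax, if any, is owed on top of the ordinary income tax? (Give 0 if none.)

Supplementary minimum tax:
  Adjusted income: 703,000 Ft + 48,000 Ft + 168,000 Ft + 8,000 Ft = 927,000 Ft
  Less exemption 102,000 Ft → base 825,000 Ft
  825,000 Ft × 28% = 231,000 Ft

Ordinary income tax:
  173,000 Ft × 14% = 24,220 Ft
  239,000 Ft × 23% = 54,970 Ft
  291,000 Ft × 27% = 78,570 Ft
  → 157,760 Ft
  Less foreign tax credit 65,000 Ft → 92,760 Ft

Excess of supplementary minimum tax over ordinary income tax: 231,000 Ft − 92,760 Ft = 138,240 Ft.

138,240 Ft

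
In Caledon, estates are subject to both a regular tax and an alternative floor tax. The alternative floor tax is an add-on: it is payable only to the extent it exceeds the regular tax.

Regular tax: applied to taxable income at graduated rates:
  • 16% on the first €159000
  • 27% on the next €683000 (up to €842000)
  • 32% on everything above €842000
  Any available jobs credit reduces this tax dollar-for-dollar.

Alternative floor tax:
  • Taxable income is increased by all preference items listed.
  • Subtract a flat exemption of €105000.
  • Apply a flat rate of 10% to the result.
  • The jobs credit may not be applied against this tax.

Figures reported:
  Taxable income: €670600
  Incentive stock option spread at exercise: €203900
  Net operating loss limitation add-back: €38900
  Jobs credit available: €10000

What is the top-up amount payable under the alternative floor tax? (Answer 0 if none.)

€0

Regular tax:
  €159000 × 16% = €25440
  €511600 × 27% = €138132
  → €163572
  Less jobs credit €10000 → €153572

Alternative floor tax:
  Adjusted income: €670600 + €203900 + €38900 = €913400
  Less exemption €105000 → base €808400
  €808400 × 10% = €80840

€80840 ≤ €153572, so no add-on is due.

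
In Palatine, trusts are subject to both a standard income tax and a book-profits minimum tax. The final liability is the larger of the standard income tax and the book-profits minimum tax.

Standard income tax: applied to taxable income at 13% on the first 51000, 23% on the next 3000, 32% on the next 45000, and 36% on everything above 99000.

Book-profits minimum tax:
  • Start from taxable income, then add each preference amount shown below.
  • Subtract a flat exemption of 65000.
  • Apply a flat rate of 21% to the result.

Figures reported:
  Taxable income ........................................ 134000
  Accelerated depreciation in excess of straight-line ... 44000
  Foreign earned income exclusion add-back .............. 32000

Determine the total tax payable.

Standard income tax:
  51000 × 13% = 6630
  3000 × 23% = 690
  45000 × 32% = 14400
  35000 × 36% = 12600
  → 34320

Book-profits minimum tax:
  Adjusted income: 134000 + 44000 + 32000 = 210000
  Less exemption 65000 → base 145000
  145000 × 21% = 30450

34320 > 30450, so the standard income tax governs.

34320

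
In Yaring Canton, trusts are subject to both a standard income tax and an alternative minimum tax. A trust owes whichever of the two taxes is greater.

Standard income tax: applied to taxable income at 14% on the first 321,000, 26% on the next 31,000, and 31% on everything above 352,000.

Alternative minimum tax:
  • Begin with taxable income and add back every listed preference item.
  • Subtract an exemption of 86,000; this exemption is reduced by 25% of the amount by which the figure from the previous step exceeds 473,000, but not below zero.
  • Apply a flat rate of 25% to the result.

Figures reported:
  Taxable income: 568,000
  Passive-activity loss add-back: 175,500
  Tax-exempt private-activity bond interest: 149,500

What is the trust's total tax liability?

223,250

Alternative minimum tax:
  Adjusted income: 568,000 + 175,500 + 149,500 = 893,000
  Exemption: 25% × (893,000 − 473,000) = 105,000 ≥ 86,000, so the exemption is fully phased out
  Base: 893,000 − 0 = 893,000
  893,000 × 25% = 223,250

Standard income tax:
  321,000 × 14% = 44,940
  31,000 × 26% = 8,060
  216,000 × 31% = 66,960
  → 119,960

223,250 > 119,960, so the alternative minimum tax is the binding amount.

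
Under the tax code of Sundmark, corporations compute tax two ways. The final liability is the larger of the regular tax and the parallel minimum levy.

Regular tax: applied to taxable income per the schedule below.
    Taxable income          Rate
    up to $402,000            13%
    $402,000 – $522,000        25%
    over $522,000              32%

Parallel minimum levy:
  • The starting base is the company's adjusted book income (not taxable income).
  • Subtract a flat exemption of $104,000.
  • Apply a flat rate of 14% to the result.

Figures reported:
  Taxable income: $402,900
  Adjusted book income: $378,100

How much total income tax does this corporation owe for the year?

$52,485

Regular tax:
  $402,000 × 13% = $52,260
  $900 × 25% = $225
  → $52,485

Parallel minimum levy:
  Base (adjusted book income): $378,100
  Less exemption $104,000 → base $274,100
  $274,100 × 14% = $38,374

$52,485 > $38,374, so the regular tax governs.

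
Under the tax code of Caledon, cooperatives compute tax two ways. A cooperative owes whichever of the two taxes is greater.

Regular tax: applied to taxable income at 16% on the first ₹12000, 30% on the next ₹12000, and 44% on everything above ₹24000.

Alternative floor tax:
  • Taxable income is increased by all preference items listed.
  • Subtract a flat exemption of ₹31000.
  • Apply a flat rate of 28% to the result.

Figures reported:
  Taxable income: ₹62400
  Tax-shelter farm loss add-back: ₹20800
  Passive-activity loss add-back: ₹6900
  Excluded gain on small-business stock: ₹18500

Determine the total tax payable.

₹22416

Alternative floor tax:
  Adjusted income: ₹62400 + ₹20800 + ₹6900 + ₹18500 = ₹108600
  Less exemption ₹31000 → base ₹77600
  ₹77600 × 28% = ₹21728

Regular tax:
  ₹12000 × 16% = ₹1920
  ₹12000 × 30% = ₹3600
  ₹38400 × 44% = ₹16896
  → ₹22416

₹22416 > ₹21728, so the regular tax governs.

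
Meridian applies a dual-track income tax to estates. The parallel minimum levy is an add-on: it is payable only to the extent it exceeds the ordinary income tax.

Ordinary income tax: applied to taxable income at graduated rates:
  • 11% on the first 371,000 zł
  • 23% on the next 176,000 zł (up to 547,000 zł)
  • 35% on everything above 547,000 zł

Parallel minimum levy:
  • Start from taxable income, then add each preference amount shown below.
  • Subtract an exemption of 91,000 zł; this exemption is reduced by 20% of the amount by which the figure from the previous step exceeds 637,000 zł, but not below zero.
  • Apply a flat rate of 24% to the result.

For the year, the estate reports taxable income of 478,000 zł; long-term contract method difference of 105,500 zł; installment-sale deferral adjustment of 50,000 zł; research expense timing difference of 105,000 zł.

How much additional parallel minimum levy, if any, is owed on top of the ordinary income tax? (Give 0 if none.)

Parallel minimum levy:
  Adjusted income: 478,000 zł + 105,500 zł + 50,000 zł + 105,000 zł = 738,500 zł
  Exemption: 91,000 zł − 20% × (738,500 zł − 637,000 zł) = 91,000 zł − 20,300 zł = 70,700 zł
  Base: 738,500 zł − 70,700 zł = 667,800 zł
  667,800 zł × 24% = 160,272 zł

Ordinary income tax:
  371,000 zł × 11% = 40,810 zł
  107,000 zł × 23% = 24,610 zł
  → 65,420 zł

Excess of parallel minimum levy over ordinary income tax: 160,272 zł − 65,420 zł = 94,852 zł.

94,852 zł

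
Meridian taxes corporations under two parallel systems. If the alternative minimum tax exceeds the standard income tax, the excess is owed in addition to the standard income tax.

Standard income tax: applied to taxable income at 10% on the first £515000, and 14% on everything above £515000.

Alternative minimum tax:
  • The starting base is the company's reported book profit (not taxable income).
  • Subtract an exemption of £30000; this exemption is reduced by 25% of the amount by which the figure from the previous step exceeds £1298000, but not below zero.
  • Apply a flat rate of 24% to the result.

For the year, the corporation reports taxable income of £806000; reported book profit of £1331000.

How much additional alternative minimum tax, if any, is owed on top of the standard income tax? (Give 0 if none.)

Alternative minimum tax:
  Base (reported book profit): £1331000
  Exemption: £30000 − 25% × (£1331000 − £1298000) = £30000 − £8250 = £21750
  Base: £1331000 − £21750 = £1309250
  £1309250 × 24% = £314220

Standard income tax:
  £515000 × 10% = £51500
  £291000 × 14% = £40740
  → £92240

Excess of alternative minimum tax over standard income tax: £314220 − £92240 = £221980.

£221980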